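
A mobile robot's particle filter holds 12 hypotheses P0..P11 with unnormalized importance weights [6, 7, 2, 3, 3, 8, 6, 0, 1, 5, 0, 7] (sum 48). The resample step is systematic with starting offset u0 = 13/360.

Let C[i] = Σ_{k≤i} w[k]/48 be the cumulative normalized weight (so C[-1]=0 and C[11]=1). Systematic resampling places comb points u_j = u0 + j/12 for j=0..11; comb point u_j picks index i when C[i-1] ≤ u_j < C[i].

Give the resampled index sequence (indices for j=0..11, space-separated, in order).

C = [1/8, 13/48, 5/16, 3/8, 7/16, 29/48, 35/48, 35/48, 3/4, 41/48, 41/48, 1]
j=0: u_0=13/360 ∈ [0, 1/8) → index 0
j=1: u_1=43/360 ∈ [0, 1/8) → index 0
j=2: u_2=73/360 ∈ [1/8, 13/48) → index 1
j=3: u_3=103/360 ∈ [13/48, 5/16) → index 2
j=4: u_4=133/360 ∈ [5/16, 3/8) → index 3
j=5: u_5=163/360 ∈ [7/16, 29/48) → index 5
j=6: u_6=193/360 ∈ [7/16, 29/48) → index 5
j=7: u_7=223/360 ∈ [29/48, 35/48) → index 6
j=8: u_8=253/360 ∈ [29/48, 35/48) → index 6
j=9: u_9=283/360 ∈ [3/4, 41/48) → index 9
j=10: u_10=313/360 ∈ [41/48, 1) → index 11
j=11: u_11=343/360 ∈ [41/48, 1) → index 11

0 0 1 2 3 5 5 6 6 9 11 11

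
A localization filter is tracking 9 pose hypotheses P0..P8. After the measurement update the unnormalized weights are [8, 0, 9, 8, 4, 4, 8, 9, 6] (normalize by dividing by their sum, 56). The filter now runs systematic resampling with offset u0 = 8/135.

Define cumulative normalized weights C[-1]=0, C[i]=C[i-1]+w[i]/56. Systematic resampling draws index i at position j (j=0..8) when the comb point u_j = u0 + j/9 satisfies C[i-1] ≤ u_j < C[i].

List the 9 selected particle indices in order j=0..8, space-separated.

0 2 2 3 4 6 6 7 8

C = [1/7, 1/7, 17/56, 25/56, 29/56, 33/56, 41/56, 25/28, 1]
j=0: u_0=8/135 ∈ [0, 1/7) → index 0
j=1: u_1=23/135 ∈ [1/7, 17/56) → index 2
j=2: u_2=38/135 ∈ [1/7, 17/56) → index 2
j=3: u_3=53/135 ∈ [17/56, 25/56) → index 3
j=4: u_4=68/135 ∈ [25/56, 29/56) → index 4
j=5: u_5=83/135 ∈ [33/56, 41/56) → index 6
j=6: u_6=98/135 ∈ [33/56, 41/56) → index 6
j=7: u_7=113/135 ∈ [41/56, 25/28) → index 7
j=8: u_8=128/135 ∈ [25/28, 1) → index 8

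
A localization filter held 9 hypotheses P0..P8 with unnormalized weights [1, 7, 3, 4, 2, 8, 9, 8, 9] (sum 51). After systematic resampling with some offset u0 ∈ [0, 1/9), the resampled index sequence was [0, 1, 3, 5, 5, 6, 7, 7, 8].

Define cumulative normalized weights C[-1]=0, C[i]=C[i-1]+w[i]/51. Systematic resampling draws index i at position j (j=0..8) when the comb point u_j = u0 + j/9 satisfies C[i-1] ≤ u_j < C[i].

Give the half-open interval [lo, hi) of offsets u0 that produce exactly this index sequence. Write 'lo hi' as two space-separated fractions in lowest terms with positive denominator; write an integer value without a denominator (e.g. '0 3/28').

C = [1/51, 8/51, 11/51, 5/17, 1/3, 25/51, 2/3, 14/17, 1]
j=0 picked index 0: u0 ∈ [0, 1/51)
j=1 picked index 1: u0 ∈ [-14/153, 7/153)
j=2 picked index 3: u0 ∈ [-1/153, 11/153)
j=3 picked index 5: u0 ∈ [0, 8/51)
j=4 picked index 5: u0 ∈ [-1/9, 7/153)
j=5 picked index 6: u0 ∈ [-10/153, 1/9)
j=6 picked index 7: u0 ∈ [0, 8/51)
j=7 picked index 7: u0 ∈ [-1/9, 7/153)
j=8 picked index 8: u0 ∈ [-10/153, 1/9)
intersection: [0, 1/51)

0 1/51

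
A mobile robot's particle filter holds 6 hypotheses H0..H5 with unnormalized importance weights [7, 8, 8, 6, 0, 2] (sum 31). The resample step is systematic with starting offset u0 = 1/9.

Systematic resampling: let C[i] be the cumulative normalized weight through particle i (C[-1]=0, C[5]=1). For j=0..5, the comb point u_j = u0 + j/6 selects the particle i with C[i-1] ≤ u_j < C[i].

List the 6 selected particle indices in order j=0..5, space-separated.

0 1 1 2 3 5

C = [7/31, 15/31, 23/31, 29/31, 29/31, 1]
j=0: u_0=1/9 ∈ [0, 7/31) → index 0
j=1: u_1=5/18 ∈ [7/31, 15/31) → index 1
j=2: u_2=4/9 ∈ [7/31, 15/31) → index 1
j=3: u_3=11/18 ∈ [15/31, 23/31) → index 2
j=4: u_4=7/9 ∈ [23/31, 29/31) → index 3
j=5: u_5=17/18 ∈ [29/31, 1) → index 5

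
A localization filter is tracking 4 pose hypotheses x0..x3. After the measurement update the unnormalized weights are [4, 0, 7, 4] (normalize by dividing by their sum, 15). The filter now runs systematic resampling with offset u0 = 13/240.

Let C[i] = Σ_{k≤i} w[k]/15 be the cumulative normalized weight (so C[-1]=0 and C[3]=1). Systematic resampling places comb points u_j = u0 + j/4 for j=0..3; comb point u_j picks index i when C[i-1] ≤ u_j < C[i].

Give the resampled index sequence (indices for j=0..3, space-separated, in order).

0 2 2 3

C = [4/15, 4/15, 11/15, 1]
j=0: u_0=13/240 ∈ [0, 4/15) → index 0
j=1: u_1=73/240 ∈ [4/15, 11/15) → index 2
j=2: u_2=133/240 ∈ [4/15, 11/15) → index 2
j=3: u_3=193/240 ∈ [11/15, 1) → index 3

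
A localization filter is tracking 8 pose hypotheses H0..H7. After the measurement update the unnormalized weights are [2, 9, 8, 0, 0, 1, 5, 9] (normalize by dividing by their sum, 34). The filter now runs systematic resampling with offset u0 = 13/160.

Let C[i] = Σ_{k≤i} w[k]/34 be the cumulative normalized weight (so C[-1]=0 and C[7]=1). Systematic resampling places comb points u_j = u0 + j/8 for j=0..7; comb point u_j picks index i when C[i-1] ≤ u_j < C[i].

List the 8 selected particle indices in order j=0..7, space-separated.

C = [1/17, 11/34, 19/34, 19/34, 19/34, 10/17, 25/34, 1]
j=0: u_0=13/160 ∈ [1/17, 11/34) → index 1
j=1: u_1=33/160 ∈ [1/17, 11/34) → index 1
j=2: u_2=53/160 ∈ [11/34, 19/34) → index 2
j=3: u_3=73/160 ∈ [11/34, 19/34) → index 2
j=4: u_4=93/160 ∈ [19/34, 10/17) → index 5
j=5: u_5=113/160 ∈ [10/17, 25/34) → index 6
j=6: u_6=133/160 ∈ [25/34, 1) → index 7
j=7: u_7=153/160 ∈ [25/34, 1) → index 7

1 1 2 2 5 6 7 7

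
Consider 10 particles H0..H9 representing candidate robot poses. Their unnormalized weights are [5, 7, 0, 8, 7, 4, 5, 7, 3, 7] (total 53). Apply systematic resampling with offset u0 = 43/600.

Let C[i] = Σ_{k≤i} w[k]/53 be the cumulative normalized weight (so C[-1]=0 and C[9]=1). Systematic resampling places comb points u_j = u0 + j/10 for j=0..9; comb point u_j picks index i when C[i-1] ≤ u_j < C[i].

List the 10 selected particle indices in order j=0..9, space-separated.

C = [5/53, 12/53, 12/53, 20/53, 27/53, 31/53, 36/53, 43/53, 46/53, 1]
j=0: u_0=43/600 ∈ [0, 5/53) → index 0
j=1: u_1=103/600 ∈ [5/53, 12/53) → index 1
j=2: u_2=163/600 ∈ [12/53, 20/53) → index 3
j=3: u_3=223/600 ∈ [12/53, 20/53) → index 3
j=4: u_4=283/600 ∈ [20/53, 27/53) → index 4
j=5: u_5=343/600 ∈ [27/53, 31/53) → index 5
j=6: u_6=403/600 ∈ [31/53, 36/53) → index 6
j=7: u_7=463/600 ∈ [36/53, 43/53) → index 7
j=8: u_8=523/600 ∈ [46/53, 1) → index 9
j=9: u_9=583/600 ∈ [46/53, 1) → index 9

0 1 3 3 4 5 6 7 9 9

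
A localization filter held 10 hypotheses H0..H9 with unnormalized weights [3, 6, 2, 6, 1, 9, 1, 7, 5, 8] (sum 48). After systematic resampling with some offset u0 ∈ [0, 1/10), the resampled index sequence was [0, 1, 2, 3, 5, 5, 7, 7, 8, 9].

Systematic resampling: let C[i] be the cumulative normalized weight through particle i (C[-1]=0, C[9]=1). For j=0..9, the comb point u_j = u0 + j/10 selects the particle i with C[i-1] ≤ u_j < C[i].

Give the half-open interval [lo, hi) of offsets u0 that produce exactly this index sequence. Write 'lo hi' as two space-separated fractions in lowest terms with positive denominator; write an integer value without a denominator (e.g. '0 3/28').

0 7/240

C = [1/16, 3/16, 11/48, 17/48, 3/8, 9/16, 7/12, 35/48, 5/6, 1]
j=0 picked index 0: u0 ∈ [0, 1/16)
j=1 picked index 1: u0 ∈ [-3/80, 7/80)
j=2 picked index 2: u0 ∈ [-1/80, 7/240)
j=3 picked index 3: u0 ∈ [-17/240, 13/240)
j=4 picked index 5: u0 ∈ [-1/40, 13/80)
j=5 picked index 5: u0 ∈ [-1/8, 1/16)
j=6 picked index 7: u0 ∈ [-1/60, 31/240)
j=7 picked index 7: u0 ∈ [-7/60, 7/240)
j=8 picked index 8: u0 ∈ [-17/240, 1/30)
j=9 picked index 9: u0 ∈ [-1/15, 1/10)
intersection: [0, 7/240)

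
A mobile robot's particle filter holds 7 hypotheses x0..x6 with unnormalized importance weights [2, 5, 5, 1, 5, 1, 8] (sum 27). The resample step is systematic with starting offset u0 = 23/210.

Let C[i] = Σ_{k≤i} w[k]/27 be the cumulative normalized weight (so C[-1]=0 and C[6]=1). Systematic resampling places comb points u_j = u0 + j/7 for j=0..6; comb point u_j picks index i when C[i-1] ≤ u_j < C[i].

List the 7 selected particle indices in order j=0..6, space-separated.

1 1 2 4 5 6 6

C = [2/27, 7/27, 4/9, 13/27, 2/3, 19/27, 1]
j=0: u_0=23/210 ∈ [2/27, 7/27) → index 1
j=1: u_1=53/210 ∈ [2/27, 7/27) → index 1
j=2: u_2=83/210 ∈ [7/27, 4/9) → index 2
j=3: u_3=113/210 ∈ [13/27, 2/3) → index 4
j=4: u_4=143/210 ∈ [2/3, 19/27) → index 5
j=5: u_5=173/210 ∈ [19/27, 1) → index 6
j=6: u_6=29/30 ∈ [19/27, 1) → index 6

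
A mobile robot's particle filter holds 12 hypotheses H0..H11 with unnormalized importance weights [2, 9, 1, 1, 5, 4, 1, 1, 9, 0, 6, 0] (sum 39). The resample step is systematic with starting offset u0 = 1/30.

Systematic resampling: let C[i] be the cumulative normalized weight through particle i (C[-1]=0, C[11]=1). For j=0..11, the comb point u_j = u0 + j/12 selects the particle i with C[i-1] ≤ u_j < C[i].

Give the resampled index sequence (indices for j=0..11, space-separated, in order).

C = [2/39, 11/39, 4/13, 1/3, 6/13, 22/39, 23/39, 8/13, 11/13, 11/13, 1, 1]
j=0: u_0=1/30 ∈ [0, 2/39) → index 0
j=1: u_1=7/60 ∈ [2/39, 11/39) → index 1
j=2: u_2=1/5 ∈ [2/39, 11/39) → index 1
j=3: u_3=17/60 ∈ [11/39, 4/13) → index 2
j=4: u_4=11/30 ∈ [1/3, 6/13) → index 4
j=5: u_5=9/20 ∈ [1/3, 6/13) → index 4
j=6: u_6=8/15 ∈ [6/13, 22/39) → index 5
j=7: u_7=37/60 ∈ [8/13, 11/13) → index 8
j=8: u_8=7/10 ∈ [8/13, 11/13) → index 8
j=9: u_9=47/60 ∈ [8/13, 11/13) → index 8
j=10: u_10=13/15 ∈ [11/13, 1) → index 10
j=11: u_11=19/20 ∈ [11/13, 1) → index 10

0 1 1 2 4 4 5 8 8 8 10 10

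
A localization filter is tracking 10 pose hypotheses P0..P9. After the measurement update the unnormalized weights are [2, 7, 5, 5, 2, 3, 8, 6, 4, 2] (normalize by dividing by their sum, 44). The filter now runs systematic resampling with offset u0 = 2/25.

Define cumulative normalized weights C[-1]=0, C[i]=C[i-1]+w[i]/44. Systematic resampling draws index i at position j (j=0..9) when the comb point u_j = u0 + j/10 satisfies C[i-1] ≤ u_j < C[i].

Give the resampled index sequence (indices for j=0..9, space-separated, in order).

C = [1/22, 9/44, 7/22, 19/44, 21/44, 6/11, 8/11, 19/22, 21/22, 1]
j=0: u_0=2/25 ∈ [1/22, 9/44) → index 1
j=1: u_1=9/50 ∈ [1/22, 9/44) → index 1
j=2: u_2=7/25 ∈ [9/44, 7/22) → index 2
j=3: u_3=19/50 ∈ [7/22, 19/44) → index 3
j=4: u_4=12/25 ∈ [21/44, 6/11) → index 5
j=5: u_5=29/50 ∈ [6/11, 8/11) → index 6
j=6: u_6=17/25 ∈ [6/11, 8/11) → index 6
j=7: u_7=39/50 ∈ [8/11, 19/22) → index 7
j=8: u_8=22/25 ∈ [19/22, 21/22) → index 8
j=9: u_9=49/50 ∈ [21/22, 1) → index 9

1 1 2 3 5 6 6 7 8 9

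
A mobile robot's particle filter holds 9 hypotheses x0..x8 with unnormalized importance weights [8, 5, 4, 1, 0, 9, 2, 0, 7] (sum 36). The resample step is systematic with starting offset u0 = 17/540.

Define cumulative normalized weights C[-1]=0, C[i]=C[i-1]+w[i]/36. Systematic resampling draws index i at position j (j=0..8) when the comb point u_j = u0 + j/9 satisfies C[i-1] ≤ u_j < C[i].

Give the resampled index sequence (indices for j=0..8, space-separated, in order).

C = [2/9, 13/36, 17/36, 1/2, 1/2, 3/4, 29/36, 29/36, 1]
j=0: u_0=17/540 ∈ [0, 2/9) → index 0
j=1: u_1=77/540 ∈ [0, 2/9) → index 0
j=2: u_2=137/540 ∈ [2/9, 13/36) → index 1
j=3: u_3=197/540 ∈ [13/36, 17/36) → index 2
j=4: u_4=257/540 ∈ [17/36, 1/2) → index 3
j=5: u_5=317/540 ∈ [1/2, 3/4) → index 5
j=6: u_6=377/540 ∈ [1/2, 3/4) → index 5
j=7: u_7=437/540 ∈ [29/36, 1) → index 8
j=8: u_8=497/540 ∈ [29/36, 1) → index 8

0 0 1 2 3 5 5 8 8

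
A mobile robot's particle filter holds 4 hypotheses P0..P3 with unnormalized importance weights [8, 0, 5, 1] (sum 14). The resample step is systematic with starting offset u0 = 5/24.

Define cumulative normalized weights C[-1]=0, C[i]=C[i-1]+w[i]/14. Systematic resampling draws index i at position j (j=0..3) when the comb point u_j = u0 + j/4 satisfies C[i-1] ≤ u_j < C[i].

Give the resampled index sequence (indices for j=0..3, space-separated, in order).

0 0 2 3

C = [4/7, 4/7, 13/14, 1]
j=0: u_0=5/24 ∈ [0, 4/7) → index 0
j=1: u_1=11/24 ∈ [0, 4/7) → index 0
j=2: u_2=17/24 ∈ [4/7, 13/14) → index 2
j=3: u_3=23/24 ∈ [13/14, 1) → index 3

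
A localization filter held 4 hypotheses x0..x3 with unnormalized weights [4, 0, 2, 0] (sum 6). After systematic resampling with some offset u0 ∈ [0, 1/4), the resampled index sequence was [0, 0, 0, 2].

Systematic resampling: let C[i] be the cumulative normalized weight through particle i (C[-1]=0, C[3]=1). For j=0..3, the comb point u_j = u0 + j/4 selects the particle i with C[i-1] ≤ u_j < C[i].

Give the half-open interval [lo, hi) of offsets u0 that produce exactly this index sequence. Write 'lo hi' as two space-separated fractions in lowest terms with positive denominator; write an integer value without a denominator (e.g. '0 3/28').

0 1/6

C = [2/3, 2/3, 1, 1]
j=0 picked index 0: u0 ∈ [0, 2/3)
j=1 picked index 0: u0 ∈ [-1/4, 5/12)
j=2 picked index 0: u0 ∈ [-1/2, 1/6)
j=3 picked index 2: u0 ∈ [-1/12, 1/4)
intersection: [0, 1/6)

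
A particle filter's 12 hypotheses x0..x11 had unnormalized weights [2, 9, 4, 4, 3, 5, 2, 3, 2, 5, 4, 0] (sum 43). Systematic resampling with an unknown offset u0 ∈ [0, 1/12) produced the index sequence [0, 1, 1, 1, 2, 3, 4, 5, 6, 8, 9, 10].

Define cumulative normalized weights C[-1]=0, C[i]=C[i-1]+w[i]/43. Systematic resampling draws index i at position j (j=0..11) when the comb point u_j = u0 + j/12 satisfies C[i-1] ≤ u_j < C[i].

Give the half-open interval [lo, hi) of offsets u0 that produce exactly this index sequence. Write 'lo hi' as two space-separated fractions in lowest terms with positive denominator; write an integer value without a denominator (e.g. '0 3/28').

C = [2/43, 11/43, 15/43, 19/43, 22/43, 27/43, 29/43, 32/43, 34/43, 39/43, 1, 1]
j=0 picked index 0: u0 ∈ [0, 2/43)
j=1 picked index 1: u0 ∈ [-19/516, 89/516)
j=2 picked index 1: u0 ∈ [-31/258, 23/258)
j=3 picked index 1: u0 ∈ [-35/172, 1/172)
j=4 picked index 2: u0 ∈ [-10/129, 2/129)
j=5 picked index 3: u0 ∈ [-35/516, 13/516)
j=6 picked index 4: u0 ∈ [-5/86, 1/86)
j=7 picked index 5: u0 ∈ [-37/516, 23/516)
j=8 picked index 6: u0 ∈ [-5/129, 1/129)
j=9 picked index 8: u0 ∈ [-1/172, 7/172)
j=10 picked index 9: u0 ∈ [-11/258, 19/258)
j=11 picked index 10: u0 ∈ [-5/516, 1/12)
intersection: [0, 1/172)

0 1/172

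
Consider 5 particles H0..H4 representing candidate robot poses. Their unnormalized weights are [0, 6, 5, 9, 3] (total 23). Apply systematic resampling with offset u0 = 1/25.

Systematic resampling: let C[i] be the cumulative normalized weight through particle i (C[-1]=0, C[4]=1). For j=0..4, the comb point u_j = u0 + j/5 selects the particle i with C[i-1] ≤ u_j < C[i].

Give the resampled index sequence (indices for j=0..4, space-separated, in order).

C = [0, 6/23, 11/23, 20/23, 1]
j=0: u_0=1/25 ∈ [0, 6/23) → index 1
j=1: u_1=6/25 ∈ [0, 6/23) → index 1
j=2: u_2=11/25 ∈ [6/23, 11/23) → index 2
j=3: u_3=16/25 ∈ [11/23, 20/23) → index 3
j=4: u_4=21/25 ∈ [11/23, 20/23) → index 3

1 1 2 3 3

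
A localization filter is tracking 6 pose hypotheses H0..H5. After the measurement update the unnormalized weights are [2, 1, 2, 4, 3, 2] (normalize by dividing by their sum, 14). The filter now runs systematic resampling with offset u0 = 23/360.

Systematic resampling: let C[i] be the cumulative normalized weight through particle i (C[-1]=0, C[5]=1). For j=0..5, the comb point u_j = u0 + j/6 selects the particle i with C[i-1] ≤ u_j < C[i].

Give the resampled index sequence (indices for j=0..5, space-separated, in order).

C = [1/7, 3/14, 5/14, 9/14, 6/7, 1]
j=0: u_0=23/360 ∈ [0, 1/7) → index 0
j=1: u_1=83/360 ∈ [3/14, 5/14) → index 2
j=2: u_2=143/360 ∈ [5/14, 9/14) → index 3
j=3: u_3=203/360 ∈ [5/14, 9/14) → index 3
j=4: u_4=263/360 ∈ [9/14, 6/7) → index 4
j=5: u_5=323/360 ∈ [6/7, 1) → index 5

0 2 3 3 4 5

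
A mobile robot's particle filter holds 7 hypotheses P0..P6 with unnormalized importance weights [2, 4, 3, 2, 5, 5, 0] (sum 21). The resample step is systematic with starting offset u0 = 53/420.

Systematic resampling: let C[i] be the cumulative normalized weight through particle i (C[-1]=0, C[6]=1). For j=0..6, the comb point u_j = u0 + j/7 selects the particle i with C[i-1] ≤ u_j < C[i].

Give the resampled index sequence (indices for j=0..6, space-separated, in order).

C = [2/21, 2/7, 3/7, 11/21, 16/21, 1, 1]
j=0: u_0=53/420 ∈ [2/21, 2/7) → index 1
j=1: u_1=113/420 ∈ [2/21, 2/7) → index 1
j=2: u_2=173/420 ∈ [2/7, 3/7) → index 2
j=3: u_3=233/420 ∈ [11/21, 16/21) → index 4
j=4: u_4=293/420 ∈ [11/21, 16/21) → index 4
j=5: u_5=353/420 ∈ [16/21, 1) → index 5
j=6: u_6=59/60 ∈ [16/21, 1) → index 5

1 1 2 4 4 5 5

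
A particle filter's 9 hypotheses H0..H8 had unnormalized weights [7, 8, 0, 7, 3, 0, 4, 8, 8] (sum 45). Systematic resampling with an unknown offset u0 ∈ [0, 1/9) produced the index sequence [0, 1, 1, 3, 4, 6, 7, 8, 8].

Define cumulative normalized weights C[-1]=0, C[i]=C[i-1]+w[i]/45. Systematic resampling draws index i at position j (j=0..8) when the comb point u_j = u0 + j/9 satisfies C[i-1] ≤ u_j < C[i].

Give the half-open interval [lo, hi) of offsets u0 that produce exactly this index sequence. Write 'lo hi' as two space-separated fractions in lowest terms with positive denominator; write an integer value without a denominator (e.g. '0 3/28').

2/45 4/45

C = [7/45, 1/3, 1/3, 22/45, 5/9, 5/9, 29/45, 37/45, 1]
j=0 picked index 0: u0 ∈ [0, 7/45)
j=1 picked index 1: u0 ∈ [2/45, 2/9)
j=2 picked index 1: u0 ∈ [-1/15, 1/9)
j=3 picked index 3: u0 ∈ [0, 7/45)
j=4 picked index 4: u0 ∈ [2/45, 1/9)
j=5 picked index 6: u0 ∈ [0, 4/45)
j=6 picked index 7: u0 ∈ [-1/45, 7/45)
j=7 picked index 8: u0 ∈ [2/45, 2/9)
j=8 picked index 8: u0 ∈ [-1/15, 1/9)
intersection: [2/45, 4/45)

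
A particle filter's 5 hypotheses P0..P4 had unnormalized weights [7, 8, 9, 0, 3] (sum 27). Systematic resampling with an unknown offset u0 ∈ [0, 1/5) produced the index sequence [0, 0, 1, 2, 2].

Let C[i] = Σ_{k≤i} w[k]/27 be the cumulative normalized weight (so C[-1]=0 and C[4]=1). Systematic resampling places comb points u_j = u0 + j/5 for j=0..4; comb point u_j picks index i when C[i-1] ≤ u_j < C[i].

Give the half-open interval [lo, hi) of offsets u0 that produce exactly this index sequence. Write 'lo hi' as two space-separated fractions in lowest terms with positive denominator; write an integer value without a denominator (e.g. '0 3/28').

0 8/135

C = [7/27, 5/9, 8/9, 8/9, 1]
j=0 picked index 0: u0 ∈ [0, 7/27)
j=1 picked index 0: u0 ∈ [-1/5, 8/135)
j=2 picked index 1: u0 ∈ [-19/135, 7/45)
j=3 picked index 2: u0 ∈ [-2/45, 13/45)
j=4 picked index 2: u0 ∈ [-11/45, 4/45)
intersection: [0, 8/135)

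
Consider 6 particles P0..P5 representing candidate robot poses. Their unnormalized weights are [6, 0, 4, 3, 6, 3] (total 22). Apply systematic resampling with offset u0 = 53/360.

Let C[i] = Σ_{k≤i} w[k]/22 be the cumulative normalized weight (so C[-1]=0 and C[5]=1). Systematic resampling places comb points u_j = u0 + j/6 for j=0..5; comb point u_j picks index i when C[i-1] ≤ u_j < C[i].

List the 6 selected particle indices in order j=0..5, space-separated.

0 2 3 4 4 5

C = [3/11, 3/11, 5/11, 13/22, 19/22, 1]
j=0: u_0=53/360 ∈ [0, 3/11) → index 0
j=1: u_1=113/360 ∈ [3/11, 5/11) → index 2
j=2: u_2=173/360 ∈ [5/11, 13/22) → index 3
j=3: u_3=233/360 ∈ [13/22, 19/22) → index 4
j=4: u_4=293/360 ∈ [13/22, 19/22) → index 4
j=5: u_5=353/360 ∈ [19/22, 1) → index 5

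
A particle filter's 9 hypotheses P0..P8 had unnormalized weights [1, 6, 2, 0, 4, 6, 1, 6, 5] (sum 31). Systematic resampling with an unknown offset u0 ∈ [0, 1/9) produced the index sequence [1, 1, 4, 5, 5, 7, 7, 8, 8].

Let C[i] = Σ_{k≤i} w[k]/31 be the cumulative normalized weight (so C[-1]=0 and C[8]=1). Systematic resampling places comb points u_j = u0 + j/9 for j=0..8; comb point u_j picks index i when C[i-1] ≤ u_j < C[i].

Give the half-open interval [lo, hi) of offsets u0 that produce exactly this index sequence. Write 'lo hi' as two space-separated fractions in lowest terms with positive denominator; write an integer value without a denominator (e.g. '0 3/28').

25/279 1/9

C = [1/31, 7/31, 9/31, 9/31, 13/31, 19/31, 20/31, 26/31, 1]
j=0 picked index 1: u0 ∈ [1/31, 7/31)
j=1 picked index 1: u0 ∈ [-22/279, 32/279)
j=2 picked index 4: u0 ∈ [19/279, 55/279)
j=3 picked index 5: u0 ∈ [8/93, 26/93)
j=4 picked index 5: u0 ∈ [-7/279, 47/279)
j=5 picked index 7: u0 ∈ [25/279, 79/279)
j=6 picked index 7: u0 ∈ [-2/93, 16/93)
j=7 picked index 8: u0 ∈ [17/279, 2/9)
j=8 picked index 8: u0 ∈ [-14/279, 1/9)
intersection: [25/279, 1/9)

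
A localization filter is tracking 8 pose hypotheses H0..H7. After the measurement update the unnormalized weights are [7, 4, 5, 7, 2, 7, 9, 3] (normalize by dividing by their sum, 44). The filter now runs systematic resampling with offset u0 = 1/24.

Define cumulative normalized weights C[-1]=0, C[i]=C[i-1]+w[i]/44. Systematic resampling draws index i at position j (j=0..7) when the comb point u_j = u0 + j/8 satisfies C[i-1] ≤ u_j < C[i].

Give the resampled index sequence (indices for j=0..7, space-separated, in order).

C = [7/44, 1/4, 4/11, 23/44, 25/44, 8/11, 41/44, 1]
j=0: u_0=1/24 ∈ [0, 7/44) → index 0
j=1: u_1=1/6 ∈ [7/44, 1/4) → index 1
j=2: u_2=7/24 ∈ [1/4, 4/11) → index 2
j=3: u_3=5/12 ∈ [4/11, 23/44) → index 3
j=4: u_4=13/24 ∈ [23/44, 25/44) → index 4
j=5: u_5=2/3 ∈ [25/44, 8/11) → index 5
j=6: u_6=19/24 ∈ [8/11, 41/44) → index 6
j=7: u_7=11/12 ∈ [8/11, 41/44) → index 6

0 1 2 3 4 5 6 6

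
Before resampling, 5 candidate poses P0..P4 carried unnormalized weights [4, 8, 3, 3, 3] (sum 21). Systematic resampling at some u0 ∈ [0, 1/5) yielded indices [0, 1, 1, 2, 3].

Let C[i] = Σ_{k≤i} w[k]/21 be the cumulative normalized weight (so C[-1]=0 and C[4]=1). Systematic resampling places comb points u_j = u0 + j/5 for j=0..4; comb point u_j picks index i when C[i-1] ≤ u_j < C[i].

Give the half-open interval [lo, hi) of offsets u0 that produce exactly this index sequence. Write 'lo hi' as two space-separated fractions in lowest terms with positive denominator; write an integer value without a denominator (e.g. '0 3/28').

0 2/35

C = [4/21, 4/7, 5/7, 6/7, 1]
j=0 picked index 0: u0 ∈ [0, 4/21)
j=1 picked index 1: u0 ∈ [-1/105, 13/35)
j=2 picked index 1: u0 ∈ [-22/105, 6/35)
j=3 picked index 2: u0 ∈ [-1/35, 4/35)
j=4 picked index 3: u0 ∈ [-3/35, 2/35)
intersection: [0, 2/35)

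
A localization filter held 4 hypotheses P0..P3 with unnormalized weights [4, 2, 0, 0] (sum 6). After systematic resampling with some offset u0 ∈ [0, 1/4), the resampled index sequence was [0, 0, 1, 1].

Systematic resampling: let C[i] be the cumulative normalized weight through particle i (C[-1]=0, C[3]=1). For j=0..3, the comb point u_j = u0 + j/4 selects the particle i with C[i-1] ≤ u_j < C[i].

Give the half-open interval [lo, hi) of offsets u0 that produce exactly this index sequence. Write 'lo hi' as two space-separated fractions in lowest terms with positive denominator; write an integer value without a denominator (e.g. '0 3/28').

1/6 1/4

C = [2/3, 1, 1, 1]
j=0 picked index 0: u0 ∈ [0, 2/3)
j=1 picked index 0: u0 ∈ [-1/4, 5/12)
j=2 picked index 1: u0 ∈ [1/6, 1/2)
j=3 picked index 1: u0 ∈ [-1/12, 1/4)
intersection: [1/6, 1/4)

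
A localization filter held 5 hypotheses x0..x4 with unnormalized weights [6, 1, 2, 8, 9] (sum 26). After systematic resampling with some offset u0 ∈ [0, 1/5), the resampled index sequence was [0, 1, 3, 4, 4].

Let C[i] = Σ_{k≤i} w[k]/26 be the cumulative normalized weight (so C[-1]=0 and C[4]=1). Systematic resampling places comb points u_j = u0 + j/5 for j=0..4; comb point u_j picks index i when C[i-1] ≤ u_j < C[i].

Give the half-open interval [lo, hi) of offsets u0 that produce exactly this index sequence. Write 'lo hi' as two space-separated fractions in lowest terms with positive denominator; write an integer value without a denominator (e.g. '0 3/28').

7/130 9/130

C = [3/13, 7/26, 9/26, 17/26, 1]
j=0 picked index 0: u0 ∈ [0, 3/13)
j=1 picked index 1: u0 ∈ [2/65, 9/130)
j=2 picked index 3: u0 ∈ [-7/130, 33/130)
j=3 picked index 4: u0 ∈ [7/130, 2/5)
j=4 picked index 4: u0 ∈ [-19/130, 1/5)
intersection: [7/130, 9/130)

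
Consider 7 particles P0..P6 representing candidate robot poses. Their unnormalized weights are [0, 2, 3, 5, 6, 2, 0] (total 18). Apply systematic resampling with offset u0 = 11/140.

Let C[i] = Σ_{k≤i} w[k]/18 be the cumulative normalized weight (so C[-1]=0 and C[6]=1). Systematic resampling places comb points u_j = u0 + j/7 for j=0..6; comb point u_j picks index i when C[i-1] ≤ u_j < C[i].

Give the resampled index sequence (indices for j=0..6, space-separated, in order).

C = [0, 1/9, 5/18, 5/9, 8/9, 1, 1]
j=0: u_0=11/140 ∈ [0, 1/9) → index 1
j=1: u_1=31/140 ∈ [1/9, 5/18) → index 2
j=2: u_2=51/140 ∈ [5/18, 5/9) → index 3
j=3: u_3=71/140 ∈ [5/18, 5/9) → index 3
j=4: u_4=13/20 ∈ [5/9, 8/9) → index 4
j=5: u_5=111/140 ∈ [5/9, 8/9) → index 4
j=6: u_6=131/140 ∈ [8/9, 1) → index 5

1 2 3 3 4 4 5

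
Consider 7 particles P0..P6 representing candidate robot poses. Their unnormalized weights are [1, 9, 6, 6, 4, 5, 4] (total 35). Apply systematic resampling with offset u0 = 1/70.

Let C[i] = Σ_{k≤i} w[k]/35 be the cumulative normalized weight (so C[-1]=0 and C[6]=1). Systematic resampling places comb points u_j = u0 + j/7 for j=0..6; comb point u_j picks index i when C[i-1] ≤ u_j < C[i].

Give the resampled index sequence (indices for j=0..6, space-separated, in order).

C = [1/35, 2/7, 16/35, 22/35, 26/35, 31/35, 1]
j=0: u_0=1/70 ∈ [0, 1/35) → index 0
j=1: u_1=11/70 ∈ [1/35, 2/7) → index 1
j=2: u_2=3/10 ∈ [2/7, 16/35) → index 2
j=3: u_3=31/70 ∈ [2/7, 16/35) → index 2
j=4: u_4=41/70 ∈ [16/35, 22/35) → index 3
j=5: u_5=51/70 ∈ [22/35, 26/35) → index 4
j=6: u_6=61/70 ∈ [26/35, 31/35) → index 5

0 1 2 2 3 4 5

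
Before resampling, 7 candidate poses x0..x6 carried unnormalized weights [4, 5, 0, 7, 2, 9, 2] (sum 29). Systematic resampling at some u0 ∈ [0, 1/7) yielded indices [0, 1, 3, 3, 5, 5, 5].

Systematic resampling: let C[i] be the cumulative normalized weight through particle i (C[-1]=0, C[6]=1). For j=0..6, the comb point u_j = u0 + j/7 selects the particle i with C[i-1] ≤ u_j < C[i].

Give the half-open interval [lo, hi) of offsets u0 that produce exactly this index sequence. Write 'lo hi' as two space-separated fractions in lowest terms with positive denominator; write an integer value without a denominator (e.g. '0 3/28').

10/203 15/203

C = [4/29, 9/29, 9/29, 16/29, 18/29, 27/29, 1]
j=0 picked index 0: u0 ∈ [0, 4/29)
j=1 picked index 1: u0 ∈ [-1/203, 34/203)
j=2 picked index 3: u0 ∈ [5/203, 54/203)
j=3 picked index 3: u0 ∈ [-24/203, 25/203)
j=4 picked index 5: u0 ∈ [10/203, 73/203)
j=5 picked index 5: u0 ∈ [-19/203, 44/203)
j=6 picked index 5: u0 ∈ [-48/203, 15/203)
intersection: [10/203, 15/203)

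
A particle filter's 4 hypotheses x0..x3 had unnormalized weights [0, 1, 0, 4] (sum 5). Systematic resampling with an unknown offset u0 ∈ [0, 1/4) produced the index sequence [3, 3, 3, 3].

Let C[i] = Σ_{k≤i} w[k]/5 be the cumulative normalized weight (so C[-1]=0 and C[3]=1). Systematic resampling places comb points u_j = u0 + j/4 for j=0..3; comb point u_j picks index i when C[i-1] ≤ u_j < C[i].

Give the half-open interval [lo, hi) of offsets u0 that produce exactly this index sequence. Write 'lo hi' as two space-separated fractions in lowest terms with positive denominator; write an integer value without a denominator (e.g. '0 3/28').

C = [0, 1/5, 1/5, 1]
j=0 picked index 3: u0 ∈ [1/5, 1)
j=1 picked index 3: u0 ∈ [-1/20, 3/4)
j=2 picked index 3: u0 ∈ [-3/10, 1/2)
j=3 picked index 3: u0 ∈ [-11/20, 1/4)
intersection: [1/5, 1/4)

1/5 1/4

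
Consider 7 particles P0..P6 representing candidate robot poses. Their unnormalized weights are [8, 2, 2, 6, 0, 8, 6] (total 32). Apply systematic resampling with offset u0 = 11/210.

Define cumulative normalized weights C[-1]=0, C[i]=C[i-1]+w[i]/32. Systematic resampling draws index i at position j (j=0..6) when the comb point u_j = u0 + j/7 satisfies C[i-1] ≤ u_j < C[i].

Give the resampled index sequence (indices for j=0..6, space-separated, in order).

C = [1/4, 5/16, 3/8, 9/16, 9/16, 13/16, 1]
j=0: u_0=11/210 ∈ [0, 1/4) → index 0
j=1: u_1=41/210 ∈ [0, 1/4) → index 0
j=2: u_2=71/210 ∈ [5/16, 3/8) → index 2
j=3: u_3=101/210 ∈ [3/8, 9/16) → index 3
j=4: u_4=131/210 ∈ [9/16, 13/16) → index 5
j=5: u_5=23/30 ∈ [9/16, 13/16) → index 5
j=6: u_6=191/210 ∈ [13/16, 1) → index 6

0 0 2 3 5 5 6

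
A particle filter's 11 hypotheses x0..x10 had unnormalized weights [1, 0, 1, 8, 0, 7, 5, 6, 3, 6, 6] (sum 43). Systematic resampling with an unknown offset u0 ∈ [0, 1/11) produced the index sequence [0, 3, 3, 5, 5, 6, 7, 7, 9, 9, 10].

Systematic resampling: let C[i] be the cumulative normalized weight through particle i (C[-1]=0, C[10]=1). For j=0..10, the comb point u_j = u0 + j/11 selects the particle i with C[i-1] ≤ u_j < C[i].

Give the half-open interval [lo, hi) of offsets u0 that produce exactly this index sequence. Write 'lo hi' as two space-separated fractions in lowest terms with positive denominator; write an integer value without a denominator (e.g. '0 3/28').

0 7/473

C = [1/43, 1/43, 2/43, 10/43, 10/43, 17/43, 22/43, 28/43, 31/43, 37/43, 1]
j=0 picked index 0: u0 ∈ [0, 1/43)
j=1 picked index 3: u0 ∈ [-21/473, 67/473)
j=2 picked index 3: u0 ∈ [-64/473, 24/473)
j=3 picked index 5: u0 ∈ [-19/473, 58/473)
j=4 picked index 5: u0 ∈ [-62/473, 15/473)
j=5 picked index 6: u0 ∈ [-28/473, 27/473)
j=6 picked index 7: u0 ∈ [-16/473, 50/473)
j=7 picked index 7: u0 ∈ [-59/473, 7/473)
j=8 picked index 9: u0 ∈ [-3/473, 63/473)
j=9 picked index 9: u0 ∈ [-46/473, 20/473)
j=10 picked index 10: u0 ∈ [-23/473, 1/11)
intersection: [0, 7/473)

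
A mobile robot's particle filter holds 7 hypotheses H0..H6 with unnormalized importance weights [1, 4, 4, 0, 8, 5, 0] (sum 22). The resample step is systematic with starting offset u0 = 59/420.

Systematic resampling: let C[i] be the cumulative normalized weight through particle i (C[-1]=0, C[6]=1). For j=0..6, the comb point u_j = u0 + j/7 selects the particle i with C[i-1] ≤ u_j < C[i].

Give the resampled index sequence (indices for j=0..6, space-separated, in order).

C = [1/22, 5/22, 9/22, 9/22, 17/22, 1, 1]
j=0: u_0=59/420 ∈ [1/22, 5/22) → index 1
j=1: u_1=17/60 ∈ [5/22, 9/22) → index 2
j=2: u_2=179/420 ∈ [9/22, 17/22) → index 4
j=3: u_3=239/420 ∈ [9/22, 17/22) → index 4
j=4: u_4=299/420 ∈ [9/22, 17/22) → index 4
j=5: u_5=359/420 ∈ [17/22, 1) → index 5
j=6: u_6=419/420 ∈ [17/22, 1) → index 5

1 2 4 4 4 5 5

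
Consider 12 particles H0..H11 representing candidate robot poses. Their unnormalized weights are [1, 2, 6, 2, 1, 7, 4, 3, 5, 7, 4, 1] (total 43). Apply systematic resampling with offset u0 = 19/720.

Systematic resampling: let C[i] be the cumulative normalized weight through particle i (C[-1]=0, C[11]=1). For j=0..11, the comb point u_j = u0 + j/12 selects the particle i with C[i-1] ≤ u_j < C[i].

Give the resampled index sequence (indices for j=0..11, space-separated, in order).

C = [1/43, 3/43, 9/43, 11/43, 12/43, 19/43, 23/43, 26/43, 31/43, 38/43, 42/43, 1]
j=0: u_0=19/720 ∈ [1/43, 3/43) → index 1
j=1: u_1=79/720 ∈ [3/43, 9/43) → index 2
j=2: u_2=139/720 ∈ [3/43, 9/43) → index 2
j=3: u_3=199/720 ∈ [11/43, 12/43) → index 4
j=4: u_4=259/720 ∈ [12/43, 19/43) → index 5
j=5: u_5=319/720 ∈ [19/43, 23/43) → index 6
j=6: u_6=379/720 ∈ [19/43, 23/43) → index 6
j=7: u_7=439/720 ∈ [26/43, 31/43) → index 8
j=8: u_8=499/720 ∈ [26/43, 31/43) → index 8
j=9: u_9=559/720 ∈ [31/43, 38/43) → index 9
j=10: u_10=619/720 ∈ [31/43, 38/43) → index 9
j=11: u_11=679/720 ∈ [38/43, 42/43) → index 10

1 2 2 4 5 6 6 8 8 9 9 10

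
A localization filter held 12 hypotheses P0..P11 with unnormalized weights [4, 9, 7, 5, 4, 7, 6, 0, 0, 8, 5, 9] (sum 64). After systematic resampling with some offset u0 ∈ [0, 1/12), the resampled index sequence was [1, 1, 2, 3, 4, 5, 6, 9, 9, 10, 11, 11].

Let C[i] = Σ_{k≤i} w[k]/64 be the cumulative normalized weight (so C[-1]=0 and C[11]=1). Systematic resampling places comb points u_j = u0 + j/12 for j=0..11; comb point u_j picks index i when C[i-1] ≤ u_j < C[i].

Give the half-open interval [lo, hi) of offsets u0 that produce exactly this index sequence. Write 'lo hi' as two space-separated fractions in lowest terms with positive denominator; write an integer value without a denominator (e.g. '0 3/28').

7/96 1/12

C = [1/16, 13/64, 5/16, 25/64, 29/64, 9/16, 21/32, 21/32, 21/32, 25/32, 55/64, 1]
j=0 picked index 1: u0 ∈ [1/16, 13/64)
j=1 picked index 1: u0 ∈ [-1/48, 23/192)
j=2 picked index 2: u0 ∈ [7/192, 7/48)
j=3 picked index 3: u0 ∈ [1/16, 9/64)
j=4 picked index 4: u0 ∈ [11/192, 23/192)
j=5 picked index 5: u0 ∈ [7/192, 7/48)
j=6 picked index 6: u0 ∈ [1/16, 5/32)
j=7 picked index 9: u0 ∈ [7/96, 19/96)
j=8 picked index 9: u0 ∈ [-1/96, 11/96)
j=9 picked index 10: u0 ∈ [1/32, 7/64)
j=10 picked index 11: u0 ∈ [5/192, 1/6)
j=11 picked index 11: u0 ∈ [-11/192, 1/12)
intersection: [7/96, 1/12)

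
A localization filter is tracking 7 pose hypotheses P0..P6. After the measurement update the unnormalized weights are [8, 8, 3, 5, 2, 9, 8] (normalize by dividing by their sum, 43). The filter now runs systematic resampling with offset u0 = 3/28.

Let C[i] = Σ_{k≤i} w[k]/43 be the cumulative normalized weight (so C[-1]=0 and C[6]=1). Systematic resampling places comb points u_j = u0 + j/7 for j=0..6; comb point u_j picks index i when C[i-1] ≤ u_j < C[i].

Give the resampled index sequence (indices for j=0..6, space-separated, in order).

0 1 2 3 5 6 6

C = [8/43, 16/43, 19/43, 24/43, 26/43, 35/43, 1]
j=0: u_0=3/28 ∈ [0, 8/43) → index 0
j=1: u_1=1/4 ∈ [8/43, 16/43) → index 1
j=2: u_2=11/28 ∈ [16/43, 19/43) → index 2
j=3: u_3=15/28 ∈ [19/43, 24/43) → index 3
j=4: u_4=19/28 ∈ [26/43, 35/43) → index 5
j=5: u_5=23/28 ∈ [35/43, 1) → index 6
j=6: u_6=27/28 ∈ [35/43, 1) → index 6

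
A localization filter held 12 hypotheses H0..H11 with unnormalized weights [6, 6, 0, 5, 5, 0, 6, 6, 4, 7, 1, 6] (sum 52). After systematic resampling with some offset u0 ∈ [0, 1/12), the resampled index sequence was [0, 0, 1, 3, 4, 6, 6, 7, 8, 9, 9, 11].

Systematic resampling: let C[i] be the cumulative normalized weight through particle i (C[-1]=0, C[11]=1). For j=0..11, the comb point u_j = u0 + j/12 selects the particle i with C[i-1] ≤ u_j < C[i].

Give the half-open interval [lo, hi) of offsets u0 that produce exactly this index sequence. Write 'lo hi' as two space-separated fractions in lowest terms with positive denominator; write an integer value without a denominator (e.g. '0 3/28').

C = [3/26, 3/13, 3/13, 17/52, 11/26, 11/26, 7/13, 17/26, 19/26, 45/52, 23/26, 1]
j=0 picked index 0: u0 ∈ [0, 3/26)
j=1 picked index 0: u0 ∈ [-1/12, 5/156)
j=2 picked index 1: u0 ∈ [-2/39, 5/78)
j=3 picked index 3: u0 ∈ [-1/52, 1/13)
j=4 picked index 4: u0 ∈ [-1/156, 7/78)
j=5 picked index 6: u0 ∈ [1/156, 19/156)
j=6 picked index 6: u0 ∈ [-1/13, 1/26)
j=7 picked index 7: u0 ∈ [-7/156, 11/156)
j=8 picked index 8: u0 ∈ [-1/78, 5/78)
j=9 picked index 9: u0 ∈ [-1/52, 3/26)
j=10 picked index 9: u0 ∈ [-4/39, 5/156)
j=11 picked index 11: u0 ∈ [-5/156, 1/12)
intersection: [1/156, 5/156)

1/156 5/156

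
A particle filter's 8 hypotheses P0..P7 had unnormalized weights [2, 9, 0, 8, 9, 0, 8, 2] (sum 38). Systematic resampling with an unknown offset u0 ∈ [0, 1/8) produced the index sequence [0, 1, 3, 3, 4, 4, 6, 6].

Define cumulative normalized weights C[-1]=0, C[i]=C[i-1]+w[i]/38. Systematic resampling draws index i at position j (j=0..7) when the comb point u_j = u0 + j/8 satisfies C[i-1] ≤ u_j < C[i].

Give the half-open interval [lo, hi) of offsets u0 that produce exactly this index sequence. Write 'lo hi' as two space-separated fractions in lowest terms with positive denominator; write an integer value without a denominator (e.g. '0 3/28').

C = [1/19, 11/38, 11/38, 1/2, 14/19, 14/19, 18/19, 1]
j=0 picked index 0: u0 ∈ [0, 1/19)
j=1 picked index 1: u0 ∈ [-11/152, 25/152)
j=2 picked index 3: u0 ∈ [3/76, 1/4)
j=3 picked index 3: u0 ∈ [-13/152, 1/8)
j=4 picked index 4: u0 ∈ [0, 9/38)
j=5 picked index 4: u0 ∈ [-1/8, 17/152)
j=6 picked index 6: u0 ∈ [-1/76, 15/76)
j=7 picked index 6: u0 ∈ [-21/152, 11/152)
intersection: [3/76, 1/19)

3/76 1/19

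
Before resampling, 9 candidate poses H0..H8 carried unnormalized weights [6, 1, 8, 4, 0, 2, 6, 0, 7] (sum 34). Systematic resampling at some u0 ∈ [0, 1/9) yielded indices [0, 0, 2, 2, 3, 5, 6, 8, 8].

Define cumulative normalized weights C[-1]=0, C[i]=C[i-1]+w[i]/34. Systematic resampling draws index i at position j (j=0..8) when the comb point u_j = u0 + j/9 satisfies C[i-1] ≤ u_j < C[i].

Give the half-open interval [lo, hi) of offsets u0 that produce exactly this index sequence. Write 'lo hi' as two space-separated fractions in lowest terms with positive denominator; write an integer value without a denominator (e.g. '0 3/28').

5/306 19/306

C = [3/17, 7/34, 15/34, 19/34, 19/34, 21/34, 27/34, 27/34, 1]
j=0 picked index 0: u0 ∈ [0, 3/17)
j=1 picked index 0: u0 ∈ [-1/9, 10/153)
j=2 picked index 2: u0 ∈ [-5/306, 67/306)
j=3 picked index 2: u0 ∈ [-13/102, 11/102)
j=4 picked index 3: u0 ∈ [-1/306, 35/306)
j=5 picked index 5: u0 ∈ [1/306, 19/306)
j=6 picked index 6: u0 ∈ [-5/102, 13/102)
j=7 picked index 8: u0 ∈ [5/306, 2/9)
j=8 picked index 8: u0 ∈ [-29/306, 1/9)
intersection: [5/306, 19/306)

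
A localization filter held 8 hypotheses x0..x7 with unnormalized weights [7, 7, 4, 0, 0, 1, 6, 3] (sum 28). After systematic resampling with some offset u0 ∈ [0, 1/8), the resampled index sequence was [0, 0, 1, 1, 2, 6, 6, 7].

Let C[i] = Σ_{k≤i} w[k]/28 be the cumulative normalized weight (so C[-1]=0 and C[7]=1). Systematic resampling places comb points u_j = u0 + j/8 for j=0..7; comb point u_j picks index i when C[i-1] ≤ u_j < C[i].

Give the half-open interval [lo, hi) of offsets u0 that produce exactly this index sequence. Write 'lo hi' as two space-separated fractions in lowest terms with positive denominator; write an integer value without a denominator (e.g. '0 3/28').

C = [1/4, 1/2, 9/14, 9/14, 9/14, 19/28, 25/28, 1]
j=0 picked index 0: u0 ∈ [0, 1/4)
j=1 picked index 0: u0 ∈ [-1/8, 1/8)
j=2 picked index 1: u0 ∈ [0, 1/4)
j=3 picked index 1: u0 ∈ [-1/8, 1/8)
j=4 picked index 2: u0 ∈ [0, 1/7)
j=5 picked index 6: u0 ∈ [3/56, 15/56)
j=6 picked index 6: u0 ∈ [-1/14, 1/7)
j=7 picked index 7: u0 ∈ [1/56, 1/8)
intersection: [3/56, 1/8)

3/56 1/8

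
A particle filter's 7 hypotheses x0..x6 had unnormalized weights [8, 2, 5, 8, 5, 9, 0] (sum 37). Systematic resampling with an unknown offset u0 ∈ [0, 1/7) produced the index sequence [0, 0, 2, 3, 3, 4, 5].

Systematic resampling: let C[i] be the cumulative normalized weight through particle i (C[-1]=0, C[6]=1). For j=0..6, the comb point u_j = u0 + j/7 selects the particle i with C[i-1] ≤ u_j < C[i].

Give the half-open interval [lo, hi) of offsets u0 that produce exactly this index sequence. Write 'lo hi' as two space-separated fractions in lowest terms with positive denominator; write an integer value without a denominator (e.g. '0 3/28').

C = [8/37, 10/37, 15/37, 23/37, 28/37, 1, 1]
j=0 picked index 0: u0 ∈ [0, 8/37)
j=1 picked index 0: u0 ∈ [-1/7, 19/259)
j=2 picked index 2: u0 ∈ [-4/259, 31/259)
j=3 picked index 3: u0 ∈ [-6/259, 50/259)
j=4 picked index 3: u0 ∈ [-43/259, 13/259)
j=5 picked index 4: u0 ∈ [-24/259, 11/259)
j=6 picked index 5: u0 ∈ [-26/259, 1/7)
intersection: [0, 11/259)

0 11/259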